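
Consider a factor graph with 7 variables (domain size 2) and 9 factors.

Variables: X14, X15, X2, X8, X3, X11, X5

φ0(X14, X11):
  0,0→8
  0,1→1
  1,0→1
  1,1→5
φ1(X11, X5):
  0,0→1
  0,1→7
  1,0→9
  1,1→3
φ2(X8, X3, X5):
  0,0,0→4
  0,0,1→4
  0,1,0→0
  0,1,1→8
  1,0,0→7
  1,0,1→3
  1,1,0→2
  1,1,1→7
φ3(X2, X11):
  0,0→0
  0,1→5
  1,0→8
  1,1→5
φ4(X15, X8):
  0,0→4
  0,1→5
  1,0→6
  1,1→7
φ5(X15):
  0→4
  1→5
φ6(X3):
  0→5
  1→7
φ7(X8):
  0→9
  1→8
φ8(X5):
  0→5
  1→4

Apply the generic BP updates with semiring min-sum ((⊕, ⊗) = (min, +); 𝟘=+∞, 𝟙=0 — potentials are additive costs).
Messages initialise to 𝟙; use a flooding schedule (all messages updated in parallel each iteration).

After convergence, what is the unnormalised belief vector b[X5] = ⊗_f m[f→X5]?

b[X5] = [31, 37]

init: all messages = 𝟙 over 2 values
r1 m[φ0→X14] = [1, 1]
r1 m[φ0→X11] = [1, 1]
r1 m[φ1→X11] = [1, 3]
r1 m[φ1→X5] = [1, 3]
r1 m[φ2→X8] = [0, 2]
r1 m[φ2→X3] = [3, 0]
r1 m[φ2→X5] = [0, 3]
r1 m[φ3→X2] = [0, 5]
r1 m[φ3→X11] = [0, 5]
r1 m[φ4→X15] = [4, 6]
r1 m[φ4→X8] = [4, 5]
r1 m[φ5→X15] = [4, 5]
r1 m[φ6→X3] = [5, 7]
r1 m[φ7→X8] = [9, 8]
r1 m[φ8→X5] = [5, 4]
r1 m[X14→φ0] = [0, 0]
r1 m[X15→φ4] = [0, 0]
r1 m[X15→φ5] = [0, 0]
r1 m[X2→φ3] = [0, 0]
r1 m[X8→φ2] = [0, 0]
r1 m[X8→φ4] = [0, 0]
r1 m[X8→φ7] = [0, 0]
r1 m[X3→φ2] = [0, 0]
r1 m[X3→φ6] = [0, 0]
r1 m[X11→φ0] = [0, 0]
r1 m[X11→φ1] = [0, 0]
r1 m[X11→φ3] = [0, 0]
r1 m[X5→φ1] = [0, 0]
r1 m[X5→φ2] = [0, 0]
r1 m[X5→φ8] = [0, 0]
r2 m[φ0→X14] = [1, 1]
r2 m[φ0→X11] = [1, 1]
r2 m[φ1→X11] = [1, 3]
r2 m[φ1→X5] = [1, 3]
r2 m[φ2→X8] = [0, 2]
r2 m[φ2→X3] = [3, 0]
r2 m[φ2→X5] = [0, 3]
r2 m[φ3→X2] = [0, 5]
r2 m[φ3→X11] = [0, 5]
r2 m[φ4→X15] = [4, 6]
r2 m[φ4→X8] = [4, 5]
r2 m[φ5→X15] = [4, 5]
r2 m[φ6→X3] = [5, 7]
r2 m[φ7→X8] = [9, 8]
r2 m[φ8→X5] = [5, 4]
r2 m[X14→φ0] = [0, 0]
r2 m[X15→φ4] = [4, 5]
r2 m[X15→φ5] = [4, 6]
r2 m[X2→φ3] = [0, 0]
r2 m[X8→φ2] = [13, 13]
r2 m[X8→φ4] = [9, 10]
r2 m[X8→φ7] = [4, 7]
r2 m[X3→φ2] = [5, 7]
r2 m[X3→φ6] = [3, 0]
r2 m[X11→φ0] = [1, 8]
r2 m[X11→φ1] = [1, 6]
r2 m[X11→φ3] = [2, 4]
r2 m[X5→φ1] = [5, 7]
r2 m[X5→φ2] = [6, 7]
r2 m[X5→φ8] = [1, 6]
r3 m[φ0→X14] = [9, 2]
r3 m[φ0→X11] = [1, 1]
r3 m[φ1→X11] = [6, 10]
r3 m[φ1→X5] = [2, 8]
r3 m[φ2→X8] = [13, 15]
r3 m[φ2→X3] = [23, 19]
r3 m[φ2→X5] = [20, 21]
r3 m[φ3→X2] = [2, 9]
r3 m[φ3→X11] = [0, 5]
r3 m[φ4→X15] = [13, 15]
r3 m[φ4→X8] = [8, 9]
r3 m[φ5→X15] = [4, 5]
r3 m[φ6→X3] = [5, 7]
r3 m[φ7→X8] = [9, 8]
r3 m[φ8→X5] = [5, 4]
r3 m[X14→φ0] = [0, 0]
r3 m[X15→φ4] = [4, 5]
r3 m[X15→φ5] = [4, 6]
r3 m[X2→φ3] = [0, 0]
r3 m[X8→φ2] = [13, 13]
r3 m[X8→φ4] = [9, 10]
r3 m[X8→φ7] = [4, 7]
r3 m[X3→φ2] = [5, 7]
r3 m[X3→φ6] = [3, 0]
r3 m[X11→φ0] = [1, 8]
r3 m[X11→φ1] = [1, 6]
r3 m[X11→φ3] = [2, 4]
r3 m[X5→φ1] = [5, 7]
r3 m[X5→φ2] = [6, 7]
r3 m[X5→φ8] = [1, 6]
r4 m[φ0→X14] = [9, 2]
r4 m[φ0→X11] = [1, 1]
r4 m[φ1→X11] = [6, 10]
r4 m[φ1→X5] = [2, 8]
r4 m[φ2→X8] = [13, 15]
r4 m[φ2→X3] = [23, 19]
r4 m[φ2→X5] = [20, 21]
r4 m[φ3→X2] = [2, 9]
r4 m[φ3→X11] = [0, 5]
r4 m[φ4→X15] = [13, 15]
r4 m[φ4→X8] = [8, 9]
r4 m[φ5→X15] = [4, 5]
r4 m[φ6→X3] = [5, 7]
r4 m[φ7→X8] = [9, 8]
r4 m[φ8→X5] = [5, 4]
r4 m[X14→φ0] = [0, 0]
r4 m[X15→φ4] = [4, 5]
r4 m[X15→φ5] = [13, 15]
r4 m[X2→φ3] = [0, 0]
r4 m[X8→φ2] = [17, 17]
r4 m[X8→φ4] = [22, 23]
r4 m[X8→φ7] = [21, 24]
r4 m[X3→φ2] = [5, 7]
r4 m[X3→φ6] = [23, 19]
r4 m[X11→φ0] = [6, 15]
r4 m[X11→φ1] = [1, 6]
r4 m[X11→φ3] = [7, 11]
r4 m[X5→φ1] = [25, 25]
r4 m[X5→φ2] = [7, 12]
r4 m[X5→φ8] = [22, 29]
r5 m[φ0→X14] = [14, 7]
r5 m[φ0→X11] = [1, 1]
r5 m[φ1→X11] = [26, 28]
r5 m[φ1→X5] = [2, 8]
r5 m[φ2→X8] = [14, 16]
r5 m[φ2→X3] = [28, 24]
r5 m[φ2→X5] = [24, 25]
r5 m[φ3→X2] = [7, 15]
r5 m[φ3→X11] = [0, 5]
r5 m[φ4→X15] = [26, 28]
r5 m[φ4→X8] = [8, 9]
r5 m[φ5→X15] = [4, 5]
r5 m[φ6→X3] = [5, 7]
r5 m[φ7→X8] = [9, 8]
r5 m[φ8→X5] = [5, 4]
r5 m[X14→φ0] = [0, 0]
r5 m[X15→φ4] = [4, 5]
r5 m[X15→φ5] = [13, 15]
r5 m[X2→φ3] = [0, 0]
r5 m[X8→φ2] = [17, 17]
r5 m[X8→φ4] = [22, 23]
r5 m[X8→φ7] = [21, 24]
r5 m[X3→φ2] = [5, 7]
r5 m[X3→φ6] = [23, 19]
r5 m[X11→φ0] = [6, 15]
r5 m[X11→φ1] = [1, 6]
r5 m[X11→φ3] = [7, 11]
r5 m[X5→φ1] = [25, 25]
r5 m[X5→φ2] = [7, 12]
r5 m[X5→φ8] = [22, 29]
r6 m[φ0→X14] = [14, 7]
r6 m[φ0→X11] = [1, 1]
r6 m[φ1→X11] = [26, 28]
r6 m[φ1→X5] = [2, 8]
r6 m[φ2→X8] = [14, 16]
r6 m[φ2→X3] = [28, 24]
r6 m[φ2→X5] = [24, 25]
r6 m[φ3→X2] = [7, 15]
r6 m[φ3→X11] = [0, 5]
r6 m[φ4→X15] = [26, 28]
r6 m[φ4→X8] = [8, 9]
r6 m[φ5→X15] = [4, 5]
r6 m[φ6→X3] = [5, 7]
r6 m[φ7→X8] = [9, 8]
r6 m[φ8→X5] = [5, 4]
r6 m[X14→φ0] = [0, 0]
r6 m[X15→φ4] = [4, 5]
r6 m[X15→φ5] = [26, 28]
r6 m[X2→φ3] = [0, 0]
r6 m[X8→φ2] = [17, 17]
r6 m[X8→φ4] = [23, 24]
r6 m[X8→φ7] = [22, 25]
r6 m[X3→φ2] = [5, 7]
r6 m[X3→φ6] = [28, 24]
r6 m[X11→φ0] = [26, 33]
r6 m[X11→φ1] = [1, 6]
r6 m[X11→φ3] = [27, 29]
r6 m[X5→φ1] = [29, 29]
r6 m[X5→φ2] = [7, 12]
r6 m[X5→φ8] = [26, 33]
r7 m[φ0→X14] = [34, 27]
r7 m[φ0→X11] = [1, 1]
r7 m[φ1→X11] = [30, 32]
r7 m[φ1→X5] = [2, 8]
r7 m[φ2→X8] = [14, 16]
r7 m[φ2→X3] = [28, 24]
r7 m[φ2→X5] = [24, 25]
r7 m[φ3→X2] = [27, 34]
r7 m[φ3→X11] = [0, 5]
r7 m[φ4→X15] = [27, 29]
r7 m[φ4→X8] = [8, 9]
r7 m[φ5→X15] = [4, 5]
r7 m[φ6→X3] = [5, 7]
r7 m[φ7→X8] = [9, 8]
r7 m[φ8→X5] = [5, 4]
r7 m[X14→φ0] = [0, 0]
r7 m[X15→φ4] = [4, 5]
r7 m[X15→φ5] = [26, 28]
r7 m[X2→φ3] = [0, 0]
r7 m[X8→φ2] = [17, 17]
r7 m[X8→φ4] = [23, 24]
r7 m[X8→φ7] = [22, 25]
r7 m[X3→φ2] = [5, 7]
r7 m[X3→φ6] = [28, 24]
r7 m[X11→φ0] = [26, 33]
r7 m[X11→φ1] = [1, 6]
r7 m[X11→φ3] = [27, 29]
r7 m[X5→φ1] = [29, 29]
r7 m[X5→φ2] = [7, 12]
r7 m[X5→φ8] = [26, 33]
r8 m[φ0→X14] = [34, 27]
r8 m[φ0→X11] = [1, 1]
r8 m[φ1→X11] = [30, 32]
r8 m[φ1→X5] = [2, 8]
r8 m[φ2→X8] = [14, 16]
r8 m[φ2→X3] = [28, 24]
r8 m[φ2→X5] = [24, 25]
r8 m[φ3→X2] = [27, 34]
r8 m[φ3→X11] = [0, 5]
r8 m[φ4→X15] = [27, 29]
r8 m[φ4→X8] = [8, 9]
r8 m[φ5→X15] = [4, 5]
r8 m[φ6→X3] = [5, 7]
r8 m[φ7→X8] = [9, 8]
r8 m[φ8→X5] = [5, 4]
r8 m[X14→φ0] = [0, 0]
r8 m[X15→φ4] = [4, 5]
r8 m[X15→φ5] = [27, 29]
r8 m[X2→φ3] = [0, 0]
r8 m[X8→φ2] = [17, 17]
r8 m[X8→φ4] = [23, 24]
r8 m[X8→φ7] = [22, 25]
r8 m[X3→φ2] = [5, 7]
r8 m[X3→φ6] = [28, 24]
r8 m[X11→φ0] = [30, 37]
r8 m[X11→φ1] = [1, 6]
r8 m[X11→φ3] = [31, 33]
r8 m[X5→φ1] = [29, 29]
r8 m[X5→φ2] = [7, 12]
r8 m[X5→φ8] = [26, 33]
r9 m[φ0→X14] = [38, 31]
r9 m[φ0→X11] = [1, 1]
r9 m[φ1→X11] = [30, 32]
r9 m[φ1→X5] = [2, 8]
r9 m[φ2→X8] = [14, 16]
r9 m[φ2→X3] = [28, 24]
r9 m[φ2→X5] = [24, 25]
r9 m[φ3→X2] = [31, 38]
r9 m[φ3→X11] = [0, 5]
r9 m[φ4→X15] = [27, 29]
r9 m[φ4→X8] = [8, 9]
r9 m[φ5→X15] = [4, 5]
r9 m[φ6→X3] = [5, 7]
r9 m[φ7→X8] = [9, 8]
r9 m[φ8→X5] = [5, 4]
r9 m[X14→φ0] = [0, 0]
r9 m[X15→φ4] = [4, 5]
r9 m[X15→φ5] = [27, 29]
r9 m[X2→φ3] = [0, 0]
r9 m[X8→φ2] = [17, 17]
r9 m[X8→φ4] = [23, 24]
r9 m[X8→φ7] = [22, 25]
r9 m[X3→φ2] = [5, 7]
r9 m[X3→φ6] = [28, 24]
r9 m[X11→φ0] = [30, 37]
r9 m[X11→φ1] = [1, 6]
r9 m[X11→φ3] = [31, 33]
r9 m[X5→φ1] = [29, 29]
r9 m[X5→φ2] = [7, 12]
r9 m[X5→φ8] = [26, 33]
r10 m[φ0→X14] = [38, 31]
r10 m[φ0→X11] = [1, 1]
r10 m[φ1→X11] = [30, 32]
r10 m[φ1→X5] = [2, 8]
r10 m[φ2→X8] = [14, 16]
r10 m[φ2→X3] = [28, 24]
r10 m[φ2→X5] = [24, 25]
r10 m[φ3→X2] = [31, 38]
r10 m[φ3→X11] = [0, 5]
r10 m[φ4→X15] = [27, 29]
r10 m[φ4→X8] = [8, 9]
r10 m[φ5→X15] = [4, 5]
r10 m[φ6→X3] = [5, 7]
r10 m[φ7→X8] = [9, 8]
r10 m[φ8→X5] = [5, 4]
r10 m[X14→φ0] = [0, 0]
r10 m[X15→φ4] = [4, 5]
r10 m[X15→φ5] = [27, 29]
r10 m[X2→φ3] = [0, 0]
r10 m[X8→φ2] = [17, 17]
r10 m[X8→φ4] = [23, 24]
r10 m[X8→φ7] = [22, 25]
r10 m[X3→φ2] = [5, 7]
r10 m[X3→φ6] = [28, 24]
r10 m[X11→φ0] = [30, 37]
r10 m[X11→φ1] = [1, 6]
r10 m[X11→φ3] = [31, 33]
r10 m[X5→φ1] = [29, 29]
r10 m[X5→φ2] = [7, 12]
r10 m[X5→φ8] = [26, 33]
fixed point reached at round 10
b[X5] = ⊗ incoming = [31, 37]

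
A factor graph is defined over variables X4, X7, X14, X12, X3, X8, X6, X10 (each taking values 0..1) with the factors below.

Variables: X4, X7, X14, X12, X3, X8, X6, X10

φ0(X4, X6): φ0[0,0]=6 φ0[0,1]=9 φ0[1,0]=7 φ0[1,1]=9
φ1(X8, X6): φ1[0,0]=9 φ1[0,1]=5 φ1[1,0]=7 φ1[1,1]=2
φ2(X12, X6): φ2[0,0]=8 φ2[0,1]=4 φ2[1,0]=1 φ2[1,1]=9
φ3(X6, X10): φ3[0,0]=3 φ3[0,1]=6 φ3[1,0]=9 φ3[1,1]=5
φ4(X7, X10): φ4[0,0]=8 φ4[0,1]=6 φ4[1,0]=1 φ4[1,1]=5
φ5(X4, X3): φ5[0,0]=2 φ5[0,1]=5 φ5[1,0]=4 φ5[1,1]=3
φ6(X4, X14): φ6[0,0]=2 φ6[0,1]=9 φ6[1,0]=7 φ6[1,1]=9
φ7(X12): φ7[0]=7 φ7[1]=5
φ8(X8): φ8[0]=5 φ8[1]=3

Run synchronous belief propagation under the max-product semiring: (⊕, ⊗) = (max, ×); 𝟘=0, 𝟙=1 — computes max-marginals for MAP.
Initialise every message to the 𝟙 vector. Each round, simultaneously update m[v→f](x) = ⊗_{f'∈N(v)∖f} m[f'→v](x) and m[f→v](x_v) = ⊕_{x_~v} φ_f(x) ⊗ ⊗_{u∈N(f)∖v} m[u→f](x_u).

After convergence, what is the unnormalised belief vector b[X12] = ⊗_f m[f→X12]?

b[X12] = [24494400, 32805000]

init: all messages = 𝟙 over 2 values
r1 m[φ0→X4] = [9, 9]
r1 m[φ0→X6] = [7, 9]
r1 m[φ1→X8] = [9, 7]
r1 m[φ1→X6] = [9, 5]
r1 m[φ2→X12] = [8, 9]
r1 m[φ2→X6] = [8, 9]
r1 m[φ3→X6] = [6, 9]
r1 m[φ3→X10] = [9, 6]
r1 m[φ4→X7] = [8, 5]
r1 m[φ4→X10] = [8, 6]
r1 m[φ5→X4] = [5, 4]
r1 m[φ5→X3] = [4, 5]
r1 m[φ6→X4] = [9, 9]
r1 m[φ6→X14] = [7, 9]
r1 m[φ7→X12] = [7, 5]
r1 m[φ8→X8] = [5, 3]
r1 m[X4→φ0] = [1, 1]
r1 m[X4→φ5] = [1, 1]
r1 m[X4→φ6] = [1, 1]
r1 m[X7→φ4] = [1, 1]
r1 m[X14→φ6] = [1, 1]
r1 m[X12→φ2] = [1, 1]
r1 m[X12→φ7] = [1, 1]
r1 m[X3→φ5] = [1, 1]
r1 m[X8→φ1] = [1, 1]
r1 m[X8→φ8] = [1, 1]
r1 m[X6→φ0] = [1, 1]
r1 m[X6→φ1] = [1, 1]
r1 m[X6→φ2] = [1, 1]
r1 m[X6→φ3] = [1, 1]
r1 m[X10→φ3] = [1, 1]
r1 m[X10→φ4] = [1, 1]
r2 m[φ0→X4] = [9, 9]
r2 m[φ0→X6] = [7, 9]
r2 m[φ1→X8] = [9, 7]
r2 m[φ1→X6] = [9, 5]
r2 m[φ2→X12] = [8, 9]
r2 m[φ2→X6] = [8, 9]
r2 m[φ3→X6] = [6, 9]
r2 m[φ3→X10] = [9, 6]
r2 m[φ4→X7] = [8, 5]
r2 m[φ4→X10] = [8, 6]
r2 m[φ5→X4] = [5, 4]
r2 m[φ5→X3] = [4, 5]
r2 m[φ6→X4] = [9, 9]
r2 m[φ6→X14] = [7, 9]
r2 m[φ7→X12] = [7, 5]
r2 m[φ8→X8] = [5, 3]
r2 m[X4→φ0] = [45, 36]
r2 m[X4→φ5] = [81, 81]
r2 m[X4→φ6] = [45, 36]
r2 m[X7→φ4] = [1, 1]
r2 m[X14→φ6] = [1, 1]
r2 m[X12→φ2] = [7, 5]
r2 m[X12→φ7] = [8, 9]
r2 m[X3→φ5] = [1, 1]
r2 m[X8→φ1] = [5, 3]
r2 m[X8→φ8] = [9, 7]
r2 m[X6→φ0] = [432, 405]
r2 m[X6→φ1] = [336, 729]
r2 m[X6→φ2] = [378, 405]
r2 m[X6→φ3] = [504, 405]
r2 m[X10→φ3] = [8, 6]
r2 m[X10→φ4] = [9, 6]
r3 m[φ0→X4] = [3645, 3645]
r3 m[φ0→X6] = [270, 405]
r3 m[φ1→X8] = [3645, 2352]
r3 m[φ1→X6] = [45, 25]
r3 m[φ2→X12] = [3024, 3645]
r3 m[φ2→X6] = [56, 45]
r3 m[φ3→X6] = [36, 72]
r3 m[φ3→X10] = [3645, 3024]
r3 m[φ4→X7] = [72, 30]
r3 m[φ4→X10] = [8, 6]
r3 m[φ5→X4] = [5, 4]
r3 m[φ5→X3] = [324, 405]
r3 m[φ6→X4] = [9, 9]
r3 m[φ6→X14] = [252, 405]
r3 m[φ7→X12] = [7, 5]
r3 m[φ8→X8] = [5, 3]
r3 m[X4→φ0] = [45, 36]
r3 m[X4→φ5] = [81, 81]
r3 m[X4→φ6] = [45, 36]
r3 m[X7→φ4] = [1, 1]
r3 m[X14→φ6] = [1, 1]
r3 m[X12→φ2] = [7, 5]
r3 m[X12→φ7] = [8, 9]
r3 m[X3→φ5] = [1, 1]
r3 m[X8→φ1] = [5, 3]
r3 m[X8→φ8] = [9, 7]
r3 m[X6→φ0] = [432, 405]
r3 m[X6→φ1] = [336, 729]
r3 m[X6→φ2] = [378, 405]
r3 m[X6→φ3] = [504, 405]
r3 m[X10→φ3] = [8, 6]
r3 m[X10→φ4] = [9, 6]
r4 m[φ0→X4] = [3645, 3645]
r4 m[φ0→X6] = [270, 405]
r4 m[φ1→X8] = [3645, 2352]
r4 m[φ1→X6] = [45, 25]
r4 m[φ2→X12] = [3024, 3645]
r4 m[φ2→X6] = [56, 45]
r4 m[φ3→X6] = [36, 72]
r4 m[φ3→X10] = [3645, 3024]
r4 m[φ4→X7] = [72, 30]
r4 m[φ4→X10] = [8, 6]
r4 m[φ5→X4] = [5, 4]
r4 m[φ5→X3] = [324, 405]
r4 m[φ6→X4] = [9, 9]
r4 m[φ6→X14] = [252, 405]
r4 m[φ7→X12] = [7, 5]
r4 m[φ8→X8] = [5, 3]
r4 m[X4→φ0] = [45, 36]
r4 m[X4→φ5] = [32805, 32805]
r4 m[X4→φ6] = [18225, 14580]
r4 m[X7→φ4] = [1, 1]
r4 m[X14→φ6] = [1, 1]
r4 m[X12→φ2] = [7, 5]
r4 m[X12→φ7] = [3024, 3645]
r4 m[X3→φ5] = [1, 1]
r4 m[X8→φ1] = [5, 3]
r4 m[X8→φ8] = [3645, 2352]
r4 m[X6→φ0] = [90720, 81000]
r4 m[X6→φ1] = [544320, 1312200]
r4 m[X6→φ2] = [437400, 729000]
r4 m[X6→φ3] = [680400, 455625]
r4 m[X10→φ3] = [8, 6]
r4 m[X10→φ4] = [3645, 3024]
r5 m[φ0→X4] = [729000, 729000]
r5 m[φ0→X6] = [270, 405]
r5 m[φ1→X8] = [6561000, 3810240]
r5 m[φ1→X6] = [45, 25]
r5 m[φ2→X12] = [3499200, 6561000]
r5 m[φ2→X6] = [56, 45]
r5 m[φ3→X6] = [36, 72]
r5 m[φ3→X10] = [4100625, 4082400]
r5 m[φ4→X7] = [29160, 15120]
r5 m[φ4→X10] = [8, 6]
r5 m[φ5→X4] = [5, 4]
r5 m[φ5→X3] = [131220, 164025]
r5 m[φ6→X4] = [9, 9]
r5 m[φ6→X14] = [102060, 164025]
r5 m[φ7→X12] = [7, 5]
r5 m[φ8→X8] = [5, 3]
r5 m[X4→φ0] = [45, 36]
r5 m[X4→φ5] = [32805, 32805]
r5 m[X4→φ6] = [18225, 14580]
r5 m[X7→φ4] = [1, 1]
r5 m[X14→φ6] = [1, 1]
r5 m[X12→φ2] = [7, 5]
r5 m[X12→φ7] = [3024, 3645]
r5 m[X3→φ5] = [1, 1]
r5 m[X8→φ1] = [5, 3]
r5 m[X8→φ8] = [3645, 2352]
r5 m[X6→φ0] = [90720, 81000]
r5 m[X6→φ1] = [544320, 1312200]
r5 m[X6→φ2] = [437400, 729000]
r5 m[X6→φ3] = [680400, 455625]
r5 m[X10→φ3] = [8, 6]
r5 m[X10→φ4] = [3645, 3024]
r6 m[φ0→X4] = [729000, 729000]
r6 m[φ0→X6] = [270, 405]
r6 m[φ1→X8] = [6561000, 3810240]
r6 m[φ1→X6] = [45, 25]
r6 m[φ2→X12] = [3499200, 6561000]
r6 m[φ2→X6] = [56, 45]
r6 m[φ3→X6] = [36, 72]
r6 m[φ3→X10] = [4100625, 4082400]
r6 m[φ4→X7] = [29160, 15120]
r6 m[φ4→X10] = [8, 6]
r6 m[φ5→X4] = [5, 4]
r6 m[φ5→X3] = [131220, 164025]
r6 m[φ6→X4] = [9, 9]
r6 m[φ6→X14] = [102060, 164025]
r6 m[φ7→X12] = [7, 5]
r6 m[φ8→X8] = [5, 3]
r6 m[X4→φ0] = [45, 36]
r6 m[X4→φ5] = [6561000, 6561000]
r6 m[X4→φ6] = [3645000, 2916000]
r6 m[X7→φ4] = [1, 1]
r6 m[X14→φ6] = [1, 1]
r6 m[X12→φ2] = [7, 5]
r6 m[X12→φ7] = [3499200, 6561000]
r6 m[X3→φ5] = [1, 1]
r6 m[X8→φ1] = [5, 3]
r6 m[X8→φ8] = [6561000, 3810240]
r6 m[X6→φ0] = [90720, 81000]
r6 m[X6→φ1] = [544320, 1312200]
r6 m[X6→φ2] = [437400, 729000]
r6 m[X6→φ3] = [680400, 455625]
r6 m[X10→φ3] = [8, 6]
r6 m[X10→φ4] = [4100625, 4082400]
r7 m[φ0→X4] = [729000, 729000]
r7 m[φ0→X6] = [270, 405]
r7 m[φ1→X8] = [6561000, 3810240]
r7 m[φ1→X6] = [45, 25]
r7 m[φ2→X12] = [3499200, 6561000]
r7 m[φ2→X6] = [56, 45]
r7 m[φ3→X6] = [36, 72]
r7 m[φ3→X10] = [4100625, 4082400]
r7 m[φ4→X7] = [32805000, 20412000]
r7 m[φ4→X10] = [8, 6]
r7 m[φ5→X4] = [5, 4]
r7 m[φ5→X3] = [26244000, 32805000]
r7 m[φ6→X4] = [9, 9]
r7 m[φ6→X14] = [20412000, 32805000]
r7 m[φ7→X12] = [7, 5]
r7 m[φ8→X8] = [5, 3]
r7 m[X4→φ0] = [45, 36]
r7 m[X4→φ5] = [6561000, 6561000]
r7 m[X4→φ6] = [3645000, 2916000]
r7 m[X7→φ4] = [1, 1]
r7 m[X14→φ6] = [1, 1]
r7 m[X12→φ2] = [7, 5]
r7 m[X12→φ7] = [3499200, 6561000]
r7 m[X3→φ5] = [1, 1]
r7 m[X8→φ1] = [5, 3]
r7 m[X8→φ8] = [6561000, 3810240]
r7 m[X6→φ0] = [90720, 81000]
r7 m[X6→φ1] = [544320, 1312200]
r7 m[X6→φ2] = [437400, 729000]
r7 m[X6→φ3] = [680400, 455625]
r7 m[X10→φ3] = [8, 6]
r7 m[X10→φ4] = [4100625, 4082400]
r8 m[φ0→X4] = [729000, 729000]
r8 m[φ0→X6] = [270, 405]
r8 m[φ1→X8] = [6561000, 3810240]
r8 m[φ1→X6] = [45, 25]
r8 m[φ2→X12] = [3499200, 6561000]
r8 m[φ2→X6] = [56, 45]
r8 m[φ3→X6] = [36, 72]
r8 m[φ3→X10] = [4100625, 4082400]
r8 m[φ4→X7] = [32805000, 20412000]
r8 m[φ4→X10] = [8, 6]
r8 m[φ5→X4] = [5, 4]
r8 m[φ5→X3] = [26244000, 32805000]
r8 m[φ6→X4] = [9, 9]
r8 m[φ6→X14] = [20412000, 32805000]
r8 m[φ7→X12] = [7, 5]
r8 m[φ8→X8] = [5, 3]
r8 m[X4→φ0] = [45, 36]
r8 m[X4→φ5] = [6561000, 6561000]
r8 m[X4→φ6] = [3645000, 2916000]
r8 m[X7→φ4] = [1, 1]
r8 m[X14→φ6] = [1, 1]
r8 m[X12→φ2] = [7, 5]
r8 m[X12→φ7] = [3499200, 6561000]
r8 m[X3→φ5] = [1, 1]
r8 m[X8→φ1] = [5, 3]
r8 m[X8→φ8] = [6561000, 3810240]
r8 m[X6→φ0] = [90720, 81000]
r8 m[X6→φ1] = [544320, 1312200]
r8 m[X6→φ2] = [437400, 729000]
r8 m[X6→φ3] = [680400, 455625]
r8 m[X10→φ3] = [8, 6]
r8 m[X10→φ4] = [4100625, 4082400]
fixed point reached at round 8
b[X12] = ⊗ incoming = [24494400, 32805000]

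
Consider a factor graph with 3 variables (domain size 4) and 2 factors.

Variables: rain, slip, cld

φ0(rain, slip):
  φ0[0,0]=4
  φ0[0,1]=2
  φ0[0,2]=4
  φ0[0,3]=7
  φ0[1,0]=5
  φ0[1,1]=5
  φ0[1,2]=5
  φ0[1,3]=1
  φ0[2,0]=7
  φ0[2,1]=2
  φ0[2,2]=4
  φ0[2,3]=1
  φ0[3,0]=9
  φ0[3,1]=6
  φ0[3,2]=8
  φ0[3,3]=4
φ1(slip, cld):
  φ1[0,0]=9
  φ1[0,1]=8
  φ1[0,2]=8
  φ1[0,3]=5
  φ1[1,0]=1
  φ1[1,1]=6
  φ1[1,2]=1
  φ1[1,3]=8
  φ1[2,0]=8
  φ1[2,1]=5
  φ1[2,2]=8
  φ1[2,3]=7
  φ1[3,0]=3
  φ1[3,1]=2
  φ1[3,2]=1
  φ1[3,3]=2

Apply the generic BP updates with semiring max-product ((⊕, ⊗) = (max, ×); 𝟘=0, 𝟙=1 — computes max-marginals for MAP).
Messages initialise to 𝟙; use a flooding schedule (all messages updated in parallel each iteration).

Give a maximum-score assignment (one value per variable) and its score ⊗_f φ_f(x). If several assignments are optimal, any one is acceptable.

init: all messages = 𝟙 over 4 values
r1 m[φ0→rain] = [7, 5, 7, 9]
r1 m[φ0→slip] = [9, 6, 8, 7]
r1 m[φ1→slip] = [9, 8, 8, 3]
r1 m[φ1→cld] = [9, 8, 8, 8]
r1 m[rain→φ0] = [1, 1, 1, 1]
r1 m[slip→φ0] = [1, 1, 1, 1]
r1 m[slip→φ1] = [1, 1, 1, 1]
r1 m[cld→φ1] = [1, 1, 1, 1]
r2 m[φ0→rain] = [7, 5, 7, 9]
r2 m[φ0→slip] = [9, 6, 8, 7]
r2 m[φ1→slip] = [9, 8, 8, 3]
r2 m[φ1→cld] = [9, 8, 8, 8]
r2 m[rain→φ0] = [1, 1, 1, 1]
r2 m[slip→φ0] = [9, 8, 8, 3]
r2 m[slip→φ1] = [9, 6, 8, 7]
r2 m[cld→φ1] = [1, 1, 1, 1]
r3 m[φ0→rain] = [36, 45, 63, 81]
r3 m[φ0→slip] = [9, 6, 8, 7]
r3 m[φ1→slip] = [9, 8, 8, 3]
r3 m[φ1→cld] = [81, 72, 72, 56]
r3 m[rain→φ0] = [1, 1, 1, 1]
r3 m[slip→φ0] = [9, 8, 8, 3]
r3 m[slip→φ1] = [9, 6, 8, 7]
r3 m[cld→φ1] = [1, 1, 1, 1]
r4 m[φ0→rain] = [36, 45, 63, 81]
r4 m[φ0→slip] = [9, 6, 8, 7]
r4 m[φ1→slip] = [9, 8, 8, 3]
r4 m[φ1→cld] = [81, 72, 72, 56]
r4 m[rain→φ0] = [1, 1, 1, 1]
r4 m[slip→φ0] = [9, 8, 8, 3]
r4 m[slip→φ1] = [9, 6, 8, 7]
r4 m[cld→φ1] = [1, 1, 1, 1]
fixed point reached at round 4
traceback from rain: (rain=3, slip=0, cld=0), score=81

assignment: (rain=3, slip=0, cld=0); score = 81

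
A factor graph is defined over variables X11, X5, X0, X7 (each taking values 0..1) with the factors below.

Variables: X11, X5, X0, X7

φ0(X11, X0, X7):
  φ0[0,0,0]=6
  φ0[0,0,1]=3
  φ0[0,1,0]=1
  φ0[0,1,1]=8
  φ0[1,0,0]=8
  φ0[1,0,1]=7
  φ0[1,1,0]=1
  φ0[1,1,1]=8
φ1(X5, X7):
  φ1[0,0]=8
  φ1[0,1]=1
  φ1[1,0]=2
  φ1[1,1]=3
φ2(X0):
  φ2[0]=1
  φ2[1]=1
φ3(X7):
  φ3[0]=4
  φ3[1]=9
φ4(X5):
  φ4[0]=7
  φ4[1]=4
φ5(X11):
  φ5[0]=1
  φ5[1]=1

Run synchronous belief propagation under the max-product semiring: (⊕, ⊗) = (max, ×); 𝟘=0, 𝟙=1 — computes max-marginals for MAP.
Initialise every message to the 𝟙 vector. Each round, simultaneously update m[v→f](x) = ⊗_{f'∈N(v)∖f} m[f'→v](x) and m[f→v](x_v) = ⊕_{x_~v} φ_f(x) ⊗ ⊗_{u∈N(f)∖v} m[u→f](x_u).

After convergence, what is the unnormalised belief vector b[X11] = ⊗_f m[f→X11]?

init: all messages = 𝟙 over 2 values
r1 m[φ0→X11] = [8, 8]
r1 m[φ0→X0] = [8, 8]
r1 m[φ0→X7] = [8, 8]
r1 m[φ1→X5] = [8, 3]
r1 m[φ1→X7] = [8, 3]
r1 m[φ2→X0] = [1, 1]
r1 m[φ3→X7] = [4, 9]
r1 m[φ4→X5] = [7, 4]
r1 m[φ5→X11] = [1, 1]
r1 m[X11→φ0] = [1, 1]
r1 m[X11→φ5] = [1, 1]
r1 m[X5→φ1] = [1, 1]
r1 m[X5→φ4] = [1, 1]
r1 m[X0→φ0] = [1, 1]
r1 m[X0→φ2] = [1, 1]
r1 m[X7→φ0] = [1, 1]
r1 m[X7→φ1] = [1, 1]
r1 m[X7→φ3] = [1, 1]
r2 m[φ0→X11] = [8, 8]
r2 m[φ0→X0] = [8, 8]
r2 m[φ0→X7] = [8, 8]
r2 m[φ1→X5] = [8, 3]
r2 m[φ1→X7] = [8, 3]
r2 m[φ2→X0] = [1, 1]
r2 m[φ3→X7] = [4, 9]
r2 m[φ4→X5] = [7, 4]
r2 m[φ5→X11] = [1, 1]
r2 m[X11→φ0] = [1, 1]
r2 m[X11→φ5] = [8, 8]
r2 m[X5→φ1] = [7, 4]
r2 m[X5→φ4] = [8, 3]
r2 m[X0→φ0] = [1, 1]
r2 m[X0→φ2] = [8, 8]
r2 m[X7→φ0] = [32, 27]
r2 m[X7→φ1] = [32, 72]
r2 m[X7→φ3] = [64, 24]
r3 m[φ0→X11] = [216, 256]
r3 m[φ0→X0] = [256, 216]
r3 m[φ0→X7] = [8, 8]
r3 m[φ1→X5] = [256, 216]
r3 m[φ1→X7] = [56, 12]
r3 m[φ2→X0] = [1, 1]
r3 m[φ3→X7] = [4, 9]
r3 m[φ4→X5] = [7, 4]
r3 m[φ5→X11] = [1, 1]
r3 m[X11→φ0] = [1, 1]
r3 m[X11→φ5] = [8, 8]
r3 m[X5→φ1] = [7, 4]
r3 m[X5→φ4] = [8, 3]
r3 m[X0→φ0] = [1, 1]
r3 m[X0→φ2] = [8, 8]
r3 m[X7→φ0] = [32, 27]
r3 m[X7→φ1] = [32, 72]
r3 m[X7→φ3] = [64, 24]
r4 m[φ0→X11] = [216, 256]
r4 m[φ0→X0] = [256, 216]
r4 m[φ0→X7] = [8, 8]
r4 m[φ1→X5] = [256, 216]
r4 m[φ1→X7] = [56, 12]
r4 m[φ2→X0] = [1, 1]
r4 m[φ3→X7] = [4, 9]
r4 m[φ4→X5] = [7, 4]
r4 m[φ5→X11] = [1, 1]
r4 m[X11→φ0] = [1, 1]
r4 m[X11→φ5] = [216, 256]
r4 m[X5→φ1] = [7, 4]
r4 m[X5→φ4] = [256, 216]
r4 m[X0→φ0] = [1, 1]
r4 m[X0→φ2] = [256, 216]
r4 m[X7→φ0] = [224, 108]
r4 m[X7→φ1] = [32, 72]
r4 m[X7→φ3] = [448, 96]
r5 m[φ0→X11] = [1344, 1792]
r5 m[φ0→X0] = [1792, 864]
r5 m[φ0→X7] = [8, 8]
r5 m[φ1→X5] = [256, 216]
r5 m[φ1→X7] = [56, 12]
r5 m[φ2→X0] = [1, 1]
r5 m[φ3→X7] = [4, 9]
r5 m[φ4→X5] = [7, 4]
r5 m[φ5→X11] = [1, 1]
r5 m[X11→φ0] = [1, 1]
r5 m[X11→φ5] = [216, 256]
r5 m[X5→φ1] = [7, 4]
r5 m[X5→φ4] = [256, 216]
r5 m[X0→φ0] = [1, 1]
r5 m[X0→φ2] = [256, 216]
r5 m[X7→φ0] = [224, 108]
r5 m[X7→φ1] = [32, 72]
r5 m[X7→φ3] = [448, 96]
r6 m[φ0→X11] = [1344, 1792]
r6 m[φ0→X0] = [1792, 864]
r6 m[φ0→X7] = [8, 8]
r6 m[φ1→X5] = [256, 216]
r6 m[φ1→X7] = [56, 12]
r6 m[φ2→X0] = [1, 1]
r6 m[φ3→X7] = [4, 9]
r6 m[φ4→X5] = [7, 4]
r6 m[φ5→X11] = [1, 1]
r6 m[X11→φ0] = [1, 1]
r6 m[X11→φ5] = [1344, 1792]
r6 m[X5→φ1] = [7, 4]
r6 m[X5→φ4] = [256, 216]
r6 m[X0→φ0] = [1, 1]
r6 m[X0→φ2] = [1792, 864]
r6 m[X7→φ0] = [224, 108]
r6 m[X7→φ1] = [32, 72]
r6 m[X7→φ3] = [448, 96]
r7 m[φ0→X11] = [1344, 1792]
r7 m[φ0→X0] = [1792, 864]
r7 m[φ0→X7] = [8, 8]
r7 m[φ1→X5] = [256, 216]
r7 m[φ1→X7] = [56, 12]
r7 m[φ2→X0] = [1, 1]
r7 m[φ3→X7] = [4, 9]
r7 m[φ4→X5] = [7, 4]
r7 m[φ5→X11] = [1, 1]
r7 m[X11→φ0] = [1, 1]
r7 m[X11→φ5] = [1344, 1792]
r7 m[X5→φ1] = [7, 4]
r7 m[X5→φ4] = [256, 216]
r7 m[X0→φ0] = [1, 1]
r7 m[X0→φ2] = [1792, 864]
r7 m[X7→φ0] = [224, 108]
r7 m[X7→φ1] = [32, 72]
r7 m[X7→φ3] = [448, 96]
fixed point reached at round 7
b[X11] = ⊗ incoming = [1344, 1792]

b[X11] = [1344, 1792]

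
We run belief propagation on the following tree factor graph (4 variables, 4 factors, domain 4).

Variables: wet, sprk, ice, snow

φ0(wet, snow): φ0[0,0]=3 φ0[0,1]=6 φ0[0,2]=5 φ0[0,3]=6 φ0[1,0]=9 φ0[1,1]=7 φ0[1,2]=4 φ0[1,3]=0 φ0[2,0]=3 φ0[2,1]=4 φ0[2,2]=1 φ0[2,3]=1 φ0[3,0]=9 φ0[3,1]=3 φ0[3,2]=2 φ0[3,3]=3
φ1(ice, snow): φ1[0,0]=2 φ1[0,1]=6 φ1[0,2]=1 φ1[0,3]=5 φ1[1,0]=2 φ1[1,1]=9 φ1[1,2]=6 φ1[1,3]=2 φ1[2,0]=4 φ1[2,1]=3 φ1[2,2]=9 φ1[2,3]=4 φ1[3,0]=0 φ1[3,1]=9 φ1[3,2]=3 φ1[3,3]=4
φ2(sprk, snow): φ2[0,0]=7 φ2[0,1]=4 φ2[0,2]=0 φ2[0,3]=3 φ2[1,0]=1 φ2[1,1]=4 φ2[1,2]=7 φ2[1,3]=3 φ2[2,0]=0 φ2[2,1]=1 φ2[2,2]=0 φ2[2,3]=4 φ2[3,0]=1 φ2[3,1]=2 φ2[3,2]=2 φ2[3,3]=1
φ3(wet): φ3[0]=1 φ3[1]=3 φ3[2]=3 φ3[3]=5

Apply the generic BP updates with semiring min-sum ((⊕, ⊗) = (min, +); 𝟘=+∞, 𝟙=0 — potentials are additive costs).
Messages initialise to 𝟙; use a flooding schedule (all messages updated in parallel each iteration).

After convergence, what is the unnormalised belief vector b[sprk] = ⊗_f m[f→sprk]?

b[sprk] = [5, 5, 4, 5]

init: all messages = 𝟙 over 4 values
r1 m[φ0→wet] = [3, 0, 1, 2]
r1 m[φ0→snow] = [3, 3, 1, 0]
r1 m[φ1→ice] = [1, 2, 3, 0]
r1 m[φ1→snow] = [0, 3, 1, 2]
r1 m[φ2→sprk] = [0, 1, 0, 1]
r1 m[φ2→snow] = [0, 1, 0, 1]
r1 m[φ3→wet] = [1, 3, 3, 5]
r1 m[wet→φ0] = [0, 0, 0, 0]
r1 m[wet→φ3] = [0, 0, 0, 0]
r1 m[sprk→φ2] = [0, 0, 0, 0]
r1 m[ice→φ1] = [0, 0, 0, 0]
r1 m[snow→φ0] = [0, 0, 0, 0]
r1 m[snow→φ1] = [0, 0, 0, 0]
r1 m[snow→φ2] = [0, 0, 0, 0]
r2 m[φ0→wet] = [3, 0, 1, 2]
r2 m[φ0→snow] = [3, 3, 1, 0]
r2 m[φ1→ice] = [1, 2, 3, 0]
r2 m[φ1→snow] = [0, 3, 1, 2]
r2 m[φ2→sprk] = [0, 1, 0, 1]
r2 m[φ2→snow] = [0, 1, 0, 1]
r2 m[φ3→wet] = [1, 3, 3, 5]
r2 m[wet→φ0] = [1, 3, 3, 5]
r2 m[wet→φ3] = [3, 0, 1, 2]
r2 m[sprk→φ2] = [0, 0, 0, 0]
r2 m[ice→φ1] = [0, 0, 0, 0]
r2 m[snow→φ0] = [0, 4, 1, 3]
r2 m[snow→φ1] = [3, 4, 1, 1]
r2 m[snow→φ2] = [3, 6, 2, 2]
r3 m[φ0→wet] = [3, 3, 2, 3]
r3 m[φ0→snow] = [4, 7, 4, 3]
r3 m[φ1→ice] = [2, 3, 5, 3]
r3 m[φ1→snow] = [0, 3, 1, 2]
r3 m[φ2→sprk] = [2, 4, 2, 3]
r3 m[φ2→snow] = [0, 1, 0, 1]
r3 m[φ3→wet] = [1, 3, 3, 5]
r3 m[wet→φ0] = [1, 3, 3, 5]
r3 m[wet→φ3] = [3, 0, 1, 2]
r3 m[sprk→φ2] = [0, 0, 0, 0]
r3 m[ice→φ1] = [0, 0, 0, 0]
r3 m[snow→φ0] = [0, 4, 1, 3]
r3 m[snow→φ1] = [3, 4, 1, 1]
r3 m[snow→φ2] = [3, 6, 2, 2]
r4 m[φ0→wet] = [3, 3, 2, 3]
r4 m[φ0→snow] = [4, 7, 4, 3]
r4 m[φ1→ice] = [2, 3, 5, 3]
r4 m[φ1→snow] = [0, 3, 1, 2]
r4 m[φ2→sprk] = [2, 4, 2, 3]
r4 m[φ2→snow] = [0, 1, 0, 1]
r4 m[φ3→wet] = [1, 3, 3, 5]
r4 m[wet→φ0] = [1, 3, 3, 5]
r4 m[wet→φ3] = [3, 3, 2, 3]
r4 m[sprk→φ2] = [0, 0, 0, 0]
r4 m[ice→φ1] = [0, 0, 0, 0]
r4 m[snow→φ0] = [0, 4, 1, 3]
r4 m[snow→φ1] = [4, 8, 4, 4]
r4 m[snow→φ2] = [4, 10, 5, 5]
r5 m[φ0→wet] = [3, 3, 2, 3]
r5 m[φ0→snow] = [4, 7, 4, 3]
r5 m[φ1→ice] = [5, 6, 8, 4]
r5 m[φ1→snow] = [0, 3, 1, 2]
r5 m[φ2→sprk] = [5, 5, 4, 5]
r5 m[φ2→snow] = [0, 1, 0, 1]
r5 m[φ3→wet] = [1, 3, 3, 5]
r5 m[wet→φ0] = [1, 3, 3, 5]
r5 m[wet→φ3] = [3, 3, 2, 3]
r5 m[sprk→φ2] = [0, 0, 0, 0]
r5 m[ice→φ1] = [0, 0, 0, 0]
r5 m[snow→φ0] = [0, 4, 1, 3]
r5 m[snow→φ1] = [4, 8, 4, 4]
r5 m[snow→φ2] = [4, 10, 5, 5]
r6 m[φ0→wet] = [3, 3, 2, 3]
r6 m[φ0→snow] = [4, 7, 4, 3]
r6 m[φ1→ice] = [5, 6, 8, 4]
r6 m[φ1→snow] = [0, 3, 1, 2]
r6 m[φ2→sprk] = [5, 5, 4, 5]
r6 m[φ2→snow] = [0, 1, 0, 1]
r6 m[φ3→wet] = [1, 3, 3, 5]
r6 m[wet→φ0] = [1, 3, 3, 5]
r6 m[wet→φ3] = [3, 3, 2, 3]
r6 m[sprk→φ2] = [0, 0, 0, 0]
r6 m[ice→φ1] = [0, 0, 0, 0]
r6 m[snow→φ0] = [0, 4, 1, 3]
r6 m[snow→φ1] = [4, 8, 4, 4]
r6 m[snow→φ2] = [4, 10, 5, 5]
fixed point reached at round 6
b[sprk] = ⊗ incoming = [5, 5, 4, 5]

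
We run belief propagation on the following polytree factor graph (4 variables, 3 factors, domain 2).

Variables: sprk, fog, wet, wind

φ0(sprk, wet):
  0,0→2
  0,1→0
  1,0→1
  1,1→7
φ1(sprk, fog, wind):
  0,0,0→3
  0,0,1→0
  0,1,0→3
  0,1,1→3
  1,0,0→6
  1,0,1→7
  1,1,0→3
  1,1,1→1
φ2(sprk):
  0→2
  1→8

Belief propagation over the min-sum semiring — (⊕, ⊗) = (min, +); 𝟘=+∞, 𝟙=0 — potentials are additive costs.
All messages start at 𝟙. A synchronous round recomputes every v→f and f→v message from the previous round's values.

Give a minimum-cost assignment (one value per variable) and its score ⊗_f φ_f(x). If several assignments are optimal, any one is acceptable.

init: all messages = 𝟙 over 2 values
r1 m[φ0→sprk] = [0, 1]
r1 m[φ0→wet] = [1, 0]
r1 m[φ1→sprk] = [0, 1]
r1 m[φ1→fog] = [0, 1]
r1 m[φ1→wind] = [3, 0]
r1 m[φ2→sprk] = [2, 8]
r1 m[sprk→φ0] = [0, 0]
r1 m[sprk→φ1] = [0, 0]
r1 m[sprk→φ2] = [0, 0]
r1 m[fog→φ1] = [0, 0]
r1 m[wet→φ0] = [0, 0]
r1 m[wind→φ1] = [0, 0]
r2 m[φ0→sprk] = [0, 1]
r2 m[φ0→wet] = [1, 0]
r2 m[φ1→sprk] = [0, 1]
r2 m[φ1→fog] = [0, 1]
r2 m[φ1→wind] = [3, 0]
r2 m[φ2→sprk] = [2, 8]
r2 m[sprk→φ0] = [2, 9]
r2 m[sprk→φ1] = [2, 9]
r2 m[sprk→φ2] = [0, 2]
r2 m[fog→φ1] = [0, 0]
r2 m[wet→φ0] = [0, 0]
r2 m[wind→φ1] = [0, 0]
r3 m[φ0→sprk] = [0, 1]
r3 m[φ0→wet] = [4, 2]
r3 m[φ1→sprk] = [0, 1]
r3 m[φ1→fog] = [2, 5]
r3 m[φ1→wind] = [5, 2]
r3 m[φ2→sprk] = [2, 8]
r3 m[sprk→φ0] = [2, 9]
r3 m[sprk→φ1] = [2, 9]
r3 m[sprk→φ2] = [0, 2]
r3 m[fog→φ1] = [0, 0]
r3 m[wet→φ0] = [0, 0]
r3 m[wind→φ1] = [0, 0]
r4 m[φ0→sprk] = [0, 1]
r4 m[φ0→wet] = [4, 2]
r4 m[φ1→sprk] = [0, 1]
r4 m[φ1→fog] = [2, 5]
r4 m[φ1→wind] = [5, 2]
r4 m[φ2→sprk] = [2, 8]
r4 m[sprk→φ0] = [2, 9]
r4 m[sprk→φ1] = [2, 9]
r4 m[sprk→φ2] = [0, 2]
r4 m[fog→φ1] = [0, 0]
r4 m[wet→φ0] = [0, 0]
r4 m[wind→φ1] = [0, 0]
fixed point reached at round 4
traceback from sprk: (sprk=0, fog=0, wet=1, wind=1), score=2

assignment: (sprk=0, fog=0, wet=1, wind=1); score = 2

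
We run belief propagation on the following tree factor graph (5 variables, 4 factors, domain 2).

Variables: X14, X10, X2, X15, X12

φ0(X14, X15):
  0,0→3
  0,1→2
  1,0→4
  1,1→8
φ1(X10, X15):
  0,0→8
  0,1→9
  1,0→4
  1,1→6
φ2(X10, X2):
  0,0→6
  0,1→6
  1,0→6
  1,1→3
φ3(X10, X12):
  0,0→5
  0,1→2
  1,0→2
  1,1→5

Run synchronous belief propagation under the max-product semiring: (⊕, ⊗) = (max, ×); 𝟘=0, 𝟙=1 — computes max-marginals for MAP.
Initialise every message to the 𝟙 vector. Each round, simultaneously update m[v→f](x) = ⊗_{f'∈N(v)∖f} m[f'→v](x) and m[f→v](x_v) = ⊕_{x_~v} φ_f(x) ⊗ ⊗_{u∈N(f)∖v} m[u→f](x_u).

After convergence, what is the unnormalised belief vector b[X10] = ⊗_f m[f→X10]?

b[X10] = [2160, 1440]

init: all messages = 𝟙 over 2 values
r1 m[φ0→X14] = [3, 8]
r1 m[φ0→X15] = [4, 8]
r1 m[φ1→X10] = [9, 6]
r1 m[φ1→X15] = [8, 9]
r1 m[φ2→X10] = [6, 6]
r1 m[φ2→X2] = [6, 6]
r1 m[φ3→X10] = [5, 5]
r1 m[φ3→X12] = [5, 5]
r1 m[X14→φ0] = [1, 1]
r1 m[X10→φ1] = [1, 1]
r1 m[X10→φ2] = [1, 1]
r1 m[X10→φ3] = [1, 1]
r1 m[X2→φ2] = [1, 1]
r1 m[X15→φ0] = [1, 1]
r1 m[X15→φ1] = [1, 1]
r1 m[X12→φ3] = [1, 1]
r2 m[φ0→X14] = [3, 8]
r2 m[φ0→X15] = [4, 8]
r2 m[φ1→X10] = [9, 6]
r2 m[φ1→X15] = [8, 9]
r2 m[φ2→X10] = [6, 6]
r2 m[φ2→X2] = [6, 6]
r2 m[φ3→X10] = [5, 5]
r2 m[φ3→X12] = [5, 5]
r2 m[X14→φ0] = [1, 1]
r2 m[X10→φ1] = [30, 30]
r2 m[X10→φ2] = [45, 30]
r2 m[X10→φ3] = [54, 36]
r2 m[X2→φ2] = [1, 1]
r2 m[X15→φ0] = [8, 9]
r2 m[X15→φ1] = [4, 8]
r2 m[X12→φ3] = [1, 1]
r3 m[φ0→X14] = [24, 72]
r3 m[φ0→X15] = [4, 8]
r3 m[φ1→X10] = [72, 48]
r3 m[φ1→X15] = [240, 270]
r3 m[φ2→X10] = [6, 6]
r3 m[φ2→X2] = [270, 270]
r3 m[φ3→X10] = [5, 5]
r3 m[φ3→X12] = [270, 180]
r3 m[X14→φ0] = [1, 1]
r3 m[X10→φ1] = [30, 30]
r3 m[X10→φ2] = [45, 30]
r3 m[X10→φ3] = [54, 36]
r3 m[X2→φ2] = [1, 1]
r3 m[X15→φ0] = [8, 9]
r3 m[X15→φ1] = [4, 8]
r3 m[X12→φ3] = [1, 1]
r4 m[φ0→X14] = [24, 72]
r4 m[φ0→X15] = [4, 8]
r4 m[φ1→X10] = [72, 48]
r4 m[φ1→X15] = [240, 270]
r4 m[φ2→X10] = [6, 6]
r4 m[φ2→X2] = [270, 270]
r4 m[φ3→X10] = [5, 5]
r4 m[φ3→X12] = [270, 180]
r4 m[X14→φ0] = [1, 1]
r4 m[X10→φ1] = [30, 30]
r4 m[X10→φ2] = [360, 240]
r4 m[X10→φ3] = [432, 288]
r4 m[X2→φ2] = [1, 1]
r4 m[X15→φ0] = [240, 270]
r4 m[X15→φ1] = [4, 8]
r4 m[X12→φ3] = [1, 1]
r5 m[φ0→X14] = [720, 2160]
r5 m[φ0→X15] = [4, 8]
r5 m[φ1→X10] = [72, 48]
r5 m[φ1→X15] = [240, 270]
r5 m[φ2→X10] = [6, 6]
r5 m[φ2→X2] = [2160, 2160]
r5 m[φ3→X10] = [5, 5]
r5 m[φ3→X12] = [2160, 1440]
r5 m[X14→φ0] = [1, 1]
r5 m[X10→φ1] = [30, 30]
r5 m[X10→φ2] = [360, 240]
r5 m[X10→φ3] = [432, 288]
r5 m[X2→φ2] = [1, 1]
r5 m[X15→φ0] = [240, 270]
r5 m[X15→φ1] = [4, 8]
r5 m[X12→φ3] = [1, 1]
r6 m[φ0→X14] = [720, 2160]
r6 m[φ0→X15] = [4, 8]
r6 m[φ1→X10] = [72, 48]
r6 m[φ1→X15] = [240, 270]
r6 m[φ2→X10] = [6, 6]
r6 m[φ2→X2] = [2160, 2160]
r6 m[φ3→X10] = [5, 5]
r6 m[φ3→X12] = [2160, 1440]
r6 m[X14→φ0] = [1, 1]
r6 m[X10→φ1] = [30, 30]
r6 m[X10→φ2] = [360, 240]
r6 m[X10→φ3] = [432, 288]
r6 m[X2→φ2] = [1, 1]
r6 m[X15→φ0] = [240, 270]
r6 m[X15→φ1] = [4, 8]
r6 m[X12→φ3] = [1, 1]
fixed point reached at round 6
b[X10] = ⊗ incoming = [2160, 1440]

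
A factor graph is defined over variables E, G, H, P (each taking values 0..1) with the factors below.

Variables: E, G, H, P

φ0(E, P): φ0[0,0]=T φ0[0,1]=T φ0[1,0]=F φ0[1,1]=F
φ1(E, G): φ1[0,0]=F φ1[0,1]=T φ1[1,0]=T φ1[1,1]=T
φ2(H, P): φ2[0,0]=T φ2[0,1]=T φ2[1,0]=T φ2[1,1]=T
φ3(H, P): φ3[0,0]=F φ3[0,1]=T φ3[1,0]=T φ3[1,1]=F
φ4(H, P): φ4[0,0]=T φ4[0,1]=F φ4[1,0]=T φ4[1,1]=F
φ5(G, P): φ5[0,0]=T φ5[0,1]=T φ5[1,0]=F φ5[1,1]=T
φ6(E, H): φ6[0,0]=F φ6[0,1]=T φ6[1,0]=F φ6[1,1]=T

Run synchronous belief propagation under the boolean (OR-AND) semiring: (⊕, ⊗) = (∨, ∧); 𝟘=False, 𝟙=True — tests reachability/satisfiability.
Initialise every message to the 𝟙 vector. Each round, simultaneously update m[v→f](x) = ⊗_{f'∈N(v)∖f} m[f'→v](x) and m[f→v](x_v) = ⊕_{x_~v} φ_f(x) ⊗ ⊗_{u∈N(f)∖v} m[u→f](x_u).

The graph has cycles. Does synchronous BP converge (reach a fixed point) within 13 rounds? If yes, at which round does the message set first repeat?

CONVERGED at round 12

init: all messages = 𝟙 over 2 values
r1 m[φ0→E] = [T, F]
r1 m[φ0→P] = [T, T]
r1 m[φ1→E] = [T, T]
r1 m[φ1→G] = [T, T]
r1 m[φ2→H] = [T, T]
r1 m[φ2→P] = [T, T]
r1 m[φ3→H] = [T, T]
r1 m[φ3→P] = [T, T]
r1 m[φ4→H] = [T, T]
r1 m[φ4→P] = [T, F]
r1 m[φ5→G] = [T, T]
r1 m[φ5→P] = [T, T]
r1 m[φ6→E] = [T, T]
r1 m[φ6→H] = [F, T]
r1 m[E→φ0] = [T, T]
r1 m[E→φ1] = [T, T]
r1 m[E→φ6] = [T, T]
r1 m[G→φ1] = [T, T]
r1 m[G→φ5] = [T, T]
r1 m[H→φ2] = [T, T]
r1 m[H→φ3] = [T, T]
r1 m[H→φ4] = [T, T]
r1 m[H→φ6] = [T, T]
r1 m[P→φ0] = [T, T]
r1 m[P→φ2] = [T, T]
r1 m[P→φ3] = [T, T]
r1 m[P→φ4] = [T, T]
r1 m[P→φ5] = [T, T]
r2 m[φ0→E] = [T, F]
r2 m[φ0→P] = [T, T]
r2 m[φ1→E] = [T, T]
r2 m[φ1→G] = [T, T]
r2 m[φ2→H] = [T, T]
r2 m[φ2→P] = [T, T]
r2 m[φ3→H] = [T, T]
r2 m[φ3→P] = [T, T]
r2 m[φ4→H] = [T, T]
r2 m[φ4→P] = [T, F]
r2 m[φ5→G] = [T, T]
r2 m[φ5→P] = [T, T]
r2 m[φ6→E] = [T, T]
r2 m[φ6→H] = [F, T]
r2 m[E→φ0] = [T, T]
r2 m[E→φ1] = [T, F]
r2 m[E→φ6] = [T, F]
r2 m[G→φ1] = [T, T]
r2 m[G→φ5] = [T, T]
r2 m[H→φ2] = [F, T]
r2 m[H→φ3] = [F, T]
r2 m[H→φ4] = [F, T]
r2 m[H→φ6] = [T, T]
r2 m[P→φ0] = [T, F]
r2 m[P→φ2] = [T, F]
r2 m[P→φ3] = [T, F]
r2 m[P→φ4] = [T, T]
r2 m[P→φ5] = [T, F]
r3 m[φ0→E] = [T, F]
r3 m[φ0→P] = [T, T]
r3 m[φ1→E] = [T, T]
r3 m[φ1→G] = [F, T]
r3 m[φ2→H] = [T, T]
r3 m[φ2→P] = [T, T]
r3 m[φ3→H] = [F, T]
r3 m[φ3→P] = [T, F]
r3 m[φ4→H] = [T, T]
r3 m[φ4→P] = [T, F]
r3 m[φ5→G] = [T, F]
r3 m[φ5→P] = [T, T]
r3 m[φ6→E] = [T, T]
r3 m[φ6→H] = [F, T]
r3 m[E→φ0] = [T, T]
r3 m[E→φ1] = [T, F]
r3 m[E→φ6] = [T, F]
r3 m[G→φ1] = [T, T]
r3 m[G→φ5] = [T, T]
r3 m[H→φ2] = [F, T]
r3 m[H→φ3] = [F, T]
r3 m[H→φ4] = [F, T]
r3 m[H→φ6] = [T, T]
r3 m[P→φ0] = [T, F]
r3 m[P→φ2] = [T, F]
r3 m[P→φ3] = [T, F]
r3 m[P→φ4] = [T, T]
r3 m[P→φ5] = [T, F]
r4 m[φ0→E] = [T, F]
r4 m[φ0→P] = [T, T]
r4 m[φ1→E] = [T, T]
r4 m[φ1→G] = [F, T]
r4 m[φ2→H] = [T, T]
r4 m[φ2→P] = [T, T]
r4 m[φ3→H] = [F, T]
r4 m[φ3→P] = [T, F]
r4 m[φ4→H] = [T, T]
r4 m[φ4→P] = [T, F]
r4 m[φ5→G] = [T, F]
r4 m[φ5→P] = [T, T]
r4 m[φ6→E] = [T, T]
r4 m[φ6→H] = [F, T]
r4 m[E→φ0] = [T, T]
r4 m[E→φ1] = [T, F]
r4 m[E→φ6] = [T, F]
r4 m[G→φ1] = [T, F]
r4 m[G→φ5] = [F, T]
r4 m[H→φ2] = [F, T]
r4 m[H→φ3] = [F, T]
r4 m[H→φ4] = [F, T]
r4 m[H→φ6] = [F, T]
r4 m[P→φ0] = [T, F]
r4 m[P→φ2] = [T, F]
r4 m[P→φ3] = [T, F]
r4 m[P→φ4] = [T, F]
r4 m[P→φ5] = [T, F]
r5 m[φ0→E] = [T, F]
r5 m[φ0→P] = [T, T]
r5 m[φ1→E] = [F, T]
r5 m[φ1→G] = [F, T]
r5 m[φ2→H] = [T, T]
r5 m[φ2→P] = [T, T]
r5 m[φ3→H] = [F, T]
r5 m[φ3→P] = [T, F]
r5 m[φ4→H] = [T, T]
r5 m[φ4→P] = [T, F]
r5 m[φ5→G] = [T, F]
r5 m[φ5→P] = [F, T]
r5 m[φ6→E] = [T, T]
r5 m[φ6→H] = [F, T]
r5 m[E→φ0] = [T, T]
r5 m[E→φ1] = [T, F]
r5 m[E→φ6] = [T, F]
r5 m[G→φ1] = [T, F]
r5 m[G→φ5] = [F, T]
r5 m[H→φ2] = [F, T]
r5 m[H→φ3] = [F, T]
r5 m[H→φ4] = [F, T]
r5 m[H→φ6] = [F, T]
r5 m[P→φ0] = [T, F]
r5 m[P→φ2] = [T, F]
r5 m[P→φ3] = [T, F]
r5 m[P→φ4] = [T, F]
r5 m[P→φ5] = [T, F]
r6 m[φ0→E] = [T, F]
r6 m[φ0→P] = [T, T]
r6 m[φ1→E] = [F, T]
r6 m[φ1→G] = [F, T]
r6 m[φ2→H] = [T, T]
r6 m[φ2→P] = [T, T]
r6 m[φ3→H] = [F, T]
r6 m[φ3→P] = [T, F]
r6 m[φ4→H] = [T, T]
r6 m[φ4→P] = [T, F]
r6 m[φ5→G] = [T, F]
r6 m[φ5→P] = [F, T]
r6 m[φ6→E] = [T, T]
r6 m[φ6→H] = [F, T]
r6 m[E→φ0] = [F, T]
r6 m[E→φ1] = [T, F]
r6 m[E→φ6] = [F, F]
r6 m[G→φ1] = [T, F]
r6 m[G→φ5] = [F, T]
r6 m[H→φ2] = [F, T]
r6 m[H→φ3] = [F, T]
r6 m[H→φ4] = [F, T]
r6 m[H→φ6] = [F, T]
r6 m[P→φ0] = [F, F]
r6 m[P→φ2] = [F, F]
r6 m[P→φ3] = [F, F]
r6 m[P→φ4] = [F, F]
r6 m[P→φ5] = [T, F]
r7 m[φ0→E] = [F, F]
r7 m[φ0→P] = [F, F]
r7 m[φ1→E] = [F, T]
r7 m[φ1→G] = [F, T]
r7 m[φ2→H] = [F, F]
r7 m[φ2→P] = [T, T]
r7 m[φ3→H] = [F, F]
r7 m[φ3→P] = [T, F]
r7 m[φ4→H] = [F, F]
r7 m[φ4→P] = [T, F]
r7 m[φ5→G] = [T, F]
r7 m[φ5→P] = [F, T]
r7 m[φ6→E] = [T, T]
r7 m[φ6→H] = [F, F]
r7 m[E→φ0] = [F, T]
r7 m[E→φ1] = [T, F]
r7 m[E→φ6] = [F, F]
r7 m[G→φ1] = [T, F]
r7 m[G→φ5] = [F, T]
r7 m[H→φ2] = [F, T]
r7 m[H→φ3] = [F, T]
r7 m[H→φ4] = [F, T]
r7 m[H→φ6] = [F, T]
r7 m[P→φ0] = [F, F]
r7 m[P→φ2] = [F, F]
r7 m[P→φ3] = [F, F]
r7 m[P→φ4] = [F, F]
r7 m[P→φ5] = [T, F]
r8 m[φ0→E] = [F, F]
r8 m[φ0→P] = [F, F]
r8 m[φ1→E] = [F, T]
r8 m[φ1→G] = [F, T]
r8 m[φ2→H] = [F, F]
r8 m[φ2→P] = [T, T]
r8 m[φ3→H] = [F, F]
r8 m[φ3→P] = [T, F]
r8 m[φ4→H] = [F, F]
r8 m[φ4→P] = [T, F]
r8 m[φ5→G] = [T, F]
r8 m[φ5→P] = [F, T]
r8 m[φ6→E] = [T, T]
r8 m[φ6→H] = [F, F]
r8 m[E→φ0] = [F, T]
r8 m[E→φ1] = [F, F]
r8 m[E→φ6] = [F, F]
r8 m[G→φ1] = [T, F]
r8 m[G→φ5] = [F, T]
r8 m[H→φ2] = [F, F]
r8 m[H→φ3] = [F, F]
r8 m[H→φ4] = [F, F]
r8 m[H→φ6] = [F, F]
r8 m[P→φ0] = [F, F]
r8 m[P→φ2] = [F, F]
r8 m[P→φ3] = [F, F]
r8 m[P→φ4] = [F, F]
r8 m[P→φ5] = [F, F]
r9 m[φ0→E] = [F, F]
r9 m[φ0→P] = [F, F]
r9 m[φ1→E] = [F, T]
r9 m[φ1→G] = [F, F]
r9 m[φ2→H] = [F, F]
r9 m[φ2→P] = [F, F]
r9 m[φ3→H] = [F, F]
r9 m[φ3→P] = [F, F]
r9 m[φ4→H] = [F, F]
r9 m[φ4→P] = [F, F]
r9 m[φ5→G] = [F, F]
r9 m[φ5→P] = [F, T]
r9 m[φ6→E] = [F, F]
r9 m[φ6→H] = [F, F]
r9 m[E→φ0] = [F, T]
r9 m[E→φ1] = [F, F]
r9 m[E→φ6] = [F, F]
r9 m[G→φ1] = [T, F]
r9 m[G→φ5] = [F, T]
r9 m[H→φ2] = [F, F]
r9 m[H→φ3] = [F, F]
r9 m[H→φ4] = [F, F]
r9 m[H→φ6] = [F, F]
r9 m[P→φ0] = [F, F]
r9 m[P→φ2] = [F, F]
r9 m[P→φ3] = [F, F]
r9 m[P→φ4] = [F, F]
r9 m[P→φ5] = [F, F]
r10 m[φ0→E] = [F, F]
r10 m[φ0→P] = [F, F]
r10 m[φ1→E] = [F, T]
r10 m[φ1→G] = [F, F]
r10 m[φ2→H] = [F, F]
r10 m[φ2→P] = [F, F]
r10 m[φ3→H] = [F, F]
r10 m[φ3→P] = [F, F]
r10 m[φ4→H] = [F, F]
r10 m[φ4→P] = [F, F]
r10 m[φ5→G] = [F, F]
r10 m[φ5→P] = [F, T]
r10 m[φ6→E] = [F, F]
r10 m[φ6→H] = [F, F]
r10 m[E→φ0] = [F, F]
r10 m[E→φ1] = [F, F]
r10 m[E→φ6] = [F, F]
r10 m[G→φ1] = [F, F]
r10 m[G→φ5] = [F, F]
r10 m[H→φ2] = [F, F]
r10 m[H→φ3] = [F, F]
r10 m[H→φ4] = [F, F]
r10 m[H→φ6] = [F, F]
r10 m[P→φ0] = [F, F]
r10 m[P→φ2] = [F, F]
r10 m[P→φ3] = [F, F]
r10 m[P→φ4] = [F, F]
r10 m[P→φ5] = [F, F]
r11 m[φ0→E] = [F, F]
r11 m[φ0→P] = [F, F]
r11 m[φ1→E] = [F, F]
r11 m[φ1→G] = [F, F]
r11 m[φ2→H] = [F, F]
r11 m[φ2→P] = [F, F]
r11 m[φ3→H] = [F, F]
r11 m[φ3→P] = [F, F]
r11 m[φ4→H] = [F, F]
r11 m[φ4→P] = [F, F]
r11 m[φ5→G] = [F, F]
r11 m[φ5→P] = [F, F]
r11 m[φ6→E] = [F, F]
r11 m[φ6→H] = [F, F]
r11 m[E→φ0] = [F, F]
r11 m[E→φ1] = [F, F]
r11 m[E→φ6] = [F, F]
r11 m[G→φ1] = [F, F]
r11 m[G→φ5] = [F, F]
r11 m[H→φ2] = [F, F]
r11 m[H→φ3] = [F, F]
r11 m[H→φ4] = [F, F]
r11 m[H→φ6] = [F, F]
r11 m[P→φ0] = [F, F]
r11 m[P→φ2] = [F, F]
r11 m[P→φ3] = [F, F]
r11 m[P→φ4] = [F, F]
r11 m[P→φ5] = [F, F]
r12 m[φ0→E] = [F, F]
r12 m[φ0→P] = [F, F]
r12 m[φ1→E] = [F, F]
r12 m[φ1→G] = [F, F]
r12 m[φ2→H] = [F, F]
r12 m[φ2→P] = [F, F]
r12 m[φ3→H] = [F, F]
r12 m[φ3→P] = [F, F]
r12 m[φ4→H] = [F, F]
r12 m[φ4→P] = [F, F]
r12 m[φ5→G] = [F, F]
r12 m[φ5→P] = [F, F]
r12 m[φ6→E] = [F, F]
r12 m[φ6→H] = [F, F]
r12 m[E→φ0] = [F, F]
r12 m[E→φ1] = [F, F]
r12 m[E→φ6] = [F, F]
r12 m[G→φ1] = [F, F]
r12 m[G→φ5] = [F, F]
r12 m[H→φ2] = [F, F]
r12 m[H→φ3] = [F, F]
r12 m[H→φ4] = [F, F]
r12 m[H→φ6] = [F, F]
r12 m[P→φ0] = [F, F]
r12 m[P→φ2] = [F, F]
r12 m[P→φ3] = [F, F]
r12 m[P→φ4] = [F, F]
r12 m[P→φ5] = [F, F]
fixed point reached at round 12
messages reach a fixed point at round 12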